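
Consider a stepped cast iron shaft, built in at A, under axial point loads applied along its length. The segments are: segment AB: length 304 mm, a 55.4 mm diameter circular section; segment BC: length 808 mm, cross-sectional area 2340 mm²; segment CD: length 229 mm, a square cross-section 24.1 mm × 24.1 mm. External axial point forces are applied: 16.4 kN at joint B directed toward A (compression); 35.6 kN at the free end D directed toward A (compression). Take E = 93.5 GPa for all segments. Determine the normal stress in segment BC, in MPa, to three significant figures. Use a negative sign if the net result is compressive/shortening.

-15.2 MPa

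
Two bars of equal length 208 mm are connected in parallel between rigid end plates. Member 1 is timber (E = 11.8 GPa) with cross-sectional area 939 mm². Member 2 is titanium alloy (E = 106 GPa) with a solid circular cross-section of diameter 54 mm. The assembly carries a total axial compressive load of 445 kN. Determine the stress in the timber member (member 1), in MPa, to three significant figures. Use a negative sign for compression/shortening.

A_2 = 2290 mm².
Equal strain + equilibrium ⇒ each member carries load in proportion to AE: A₁E₁ = 11080000 N, A₂E₂ = 242800000 N, ΣAE = 253800000 N.
σ₁ = P·E₁/ΣAE = -445000·11800/253800000 = -20.69 MPa.

-20.7 MPa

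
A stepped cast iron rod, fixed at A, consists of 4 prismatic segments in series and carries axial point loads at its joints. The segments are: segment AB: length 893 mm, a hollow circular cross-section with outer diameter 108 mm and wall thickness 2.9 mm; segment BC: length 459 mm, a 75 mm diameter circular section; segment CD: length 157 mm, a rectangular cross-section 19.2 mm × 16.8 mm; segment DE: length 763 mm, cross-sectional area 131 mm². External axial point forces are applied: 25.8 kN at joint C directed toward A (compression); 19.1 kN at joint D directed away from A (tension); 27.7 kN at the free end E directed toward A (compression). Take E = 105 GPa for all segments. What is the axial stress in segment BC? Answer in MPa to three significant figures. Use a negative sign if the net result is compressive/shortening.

-7.79 MPa

Internal axial forces (sectioning from the free end, tension +): N_DE = -27.7 kN, N_CD = -8.6 kN, N_BC = -34.4 kN, N_AB = -34.4 kN.
A_BC = 4418 mm².
σ_BC = N_BC/A_BC = -34400/4418 = -7.787 MPa.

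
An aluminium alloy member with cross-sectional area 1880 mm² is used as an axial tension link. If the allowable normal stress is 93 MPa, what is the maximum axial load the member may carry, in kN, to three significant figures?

P_max = σ_allow · A = 93 · 1880 = 174800 N = 174.8 kN.

175 kN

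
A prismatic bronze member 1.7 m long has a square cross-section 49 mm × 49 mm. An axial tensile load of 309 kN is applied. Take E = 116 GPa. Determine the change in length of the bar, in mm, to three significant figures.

A = 2401 mm².
δ_mech = NL/(AE) = 309000·1700/(2401·116000) = 1.886 mm.

1.89 mm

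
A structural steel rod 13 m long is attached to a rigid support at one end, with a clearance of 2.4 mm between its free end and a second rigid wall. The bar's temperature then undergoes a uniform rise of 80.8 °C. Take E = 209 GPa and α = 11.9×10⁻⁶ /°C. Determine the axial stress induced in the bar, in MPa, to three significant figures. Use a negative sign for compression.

Free thermal expansion αLΔT = 11.9e-6 · 13000 · 80.8 = 12.5 mm.
The walls engage after the gap closes; constrained expansion = 12.5 − 2.4 = 10.1 mm.
The walls impose strain ε = −(10.1)/13000 = -7.7690e-04; σ = Eε = 209000 · -7.7690e-04 = -162.4 MPa.

-162 MPa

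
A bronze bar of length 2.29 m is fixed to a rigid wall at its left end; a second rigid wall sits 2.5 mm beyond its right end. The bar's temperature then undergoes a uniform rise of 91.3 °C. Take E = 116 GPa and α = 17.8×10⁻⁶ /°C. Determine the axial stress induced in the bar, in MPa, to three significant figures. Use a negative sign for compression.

-61.9 MPa

Free thermal expansion αLΔT = 17.8e-6 · 2290 · 91.3 = 3.722 mm.
The walls engage after the gap closes; constrained expansion = 3.722 − 2.5 = 1.222 mm.
The walls impose strain ε = −(1.222)/2290 = -5.3344e-04; σ = Eε = 116000 · -5.3344e-04 = -61.88 MPa.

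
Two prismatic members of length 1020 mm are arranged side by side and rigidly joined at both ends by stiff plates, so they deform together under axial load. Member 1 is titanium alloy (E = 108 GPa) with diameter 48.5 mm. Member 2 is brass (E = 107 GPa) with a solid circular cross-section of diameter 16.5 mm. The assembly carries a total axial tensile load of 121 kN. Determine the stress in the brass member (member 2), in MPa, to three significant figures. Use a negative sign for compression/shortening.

58.2 MPa

A_1 = 1847 mm².
A_2 = 213.8 mm².
Equal strain + equilibrium ⇒ each member carries load in proportion to AE: A₁E₁ = 199500000 N, A₂E₂ = 22880000 N, ΣAE = 222400000 N.
σ₂ = P·E₂/ΣAE = 121000·107000/222400000 = 58.21 MPa.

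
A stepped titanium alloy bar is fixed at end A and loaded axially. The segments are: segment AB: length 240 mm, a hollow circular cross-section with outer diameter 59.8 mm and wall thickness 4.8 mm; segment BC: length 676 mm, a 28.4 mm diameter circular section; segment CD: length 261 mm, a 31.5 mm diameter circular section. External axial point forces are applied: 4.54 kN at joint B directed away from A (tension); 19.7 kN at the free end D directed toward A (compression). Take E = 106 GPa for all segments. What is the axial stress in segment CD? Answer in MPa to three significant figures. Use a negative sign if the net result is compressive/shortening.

-25.3 MPa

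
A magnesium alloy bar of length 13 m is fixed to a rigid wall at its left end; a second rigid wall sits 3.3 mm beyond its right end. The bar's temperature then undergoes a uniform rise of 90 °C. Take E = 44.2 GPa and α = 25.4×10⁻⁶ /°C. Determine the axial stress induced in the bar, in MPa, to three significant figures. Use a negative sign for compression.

-89.8 MPa

Free thermal expansion αLΔT = 25.4e-6 · 13000 · 90 = 29.72 mm.
The walls engage after the gap closes; constrained expansion = 29.72 − 3.3 = 26.42 mm.
The walls impose strain ε = −(26.42)/13000 = -2.0322e-03; σ = Eε = 44200 · -2.0322e-03 = -89.82 MPa.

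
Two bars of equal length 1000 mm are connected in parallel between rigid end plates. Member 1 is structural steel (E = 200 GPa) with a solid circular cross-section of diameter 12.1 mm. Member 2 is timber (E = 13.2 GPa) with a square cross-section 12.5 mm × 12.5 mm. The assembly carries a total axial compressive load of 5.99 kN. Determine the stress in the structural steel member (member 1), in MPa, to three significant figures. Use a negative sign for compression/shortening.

A_1 = 115 mm².
A_2 = 156.2 mm².
Equal strain + equilibrium ⇒ each member carries load in proportion to AE: A₁E₁ = 23000000 N, A₂E₂ = 2062000 N, ΣAE = 25060000 N.
σ₁ = P·E₁/ΣAE = -5990·200000/25060000 = -47.8 MPa.

-47.8 MPa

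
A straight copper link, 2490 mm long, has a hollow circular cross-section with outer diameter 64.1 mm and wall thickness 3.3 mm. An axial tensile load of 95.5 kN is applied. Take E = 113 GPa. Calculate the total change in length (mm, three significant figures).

3.34 mm

A = 630.3 mm².
δ_mech = NL/(AE) = 95500·2490/(630.3·113000) = 3.339 mm.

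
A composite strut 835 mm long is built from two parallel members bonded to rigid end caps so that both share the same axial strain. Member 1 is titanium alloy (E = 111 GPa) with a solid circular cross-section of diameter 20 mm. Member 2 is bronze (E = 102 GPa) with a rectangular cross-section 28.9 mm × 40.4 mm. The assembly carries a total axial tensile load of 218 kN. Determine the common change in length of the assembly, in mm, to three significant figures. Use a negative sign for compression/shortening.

1.18 mm

A_1 = 314.2 mm².
A_2 = 1168 mm².
Equal strain + equilibrium ⇒ each member carries load in proportion to AE: A₁E₁ = 34870000 N, A₂E₂ = 119100000 N, ΣAE = 154000000 N.
δ = PL/ΣAE = 218000·835/154000000 = 1.182 mm.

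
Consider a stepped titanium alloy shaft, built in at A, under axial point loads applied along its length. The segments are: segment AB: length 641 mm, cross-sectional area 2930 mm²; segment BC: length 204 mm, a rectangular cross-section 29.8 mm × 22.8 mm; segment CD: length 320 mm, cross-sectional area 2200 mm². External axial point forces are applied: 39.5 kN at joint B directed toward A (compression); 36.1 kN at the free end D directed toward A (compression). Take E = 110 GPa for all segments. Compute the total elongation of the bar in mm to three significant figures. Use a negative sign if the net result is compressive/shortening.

Internal axial forces (sectioning from the free end, tension +): N_CD = -36.1 kN, N_BC = -36.1 kN, N_AB = -75.6 kN.
A_BC = 679.4 mm².
δ_AB = -75600·641/(2930·110000) = -0.1504 mm
δ_BC = -36100·204/(679.4·110000) = -0.09854 mm
δ_CD = -36100·320/(2200·110000) = -0.04774 mm
δ = Σδ_i = -0.2966 mm.

-0.297 mm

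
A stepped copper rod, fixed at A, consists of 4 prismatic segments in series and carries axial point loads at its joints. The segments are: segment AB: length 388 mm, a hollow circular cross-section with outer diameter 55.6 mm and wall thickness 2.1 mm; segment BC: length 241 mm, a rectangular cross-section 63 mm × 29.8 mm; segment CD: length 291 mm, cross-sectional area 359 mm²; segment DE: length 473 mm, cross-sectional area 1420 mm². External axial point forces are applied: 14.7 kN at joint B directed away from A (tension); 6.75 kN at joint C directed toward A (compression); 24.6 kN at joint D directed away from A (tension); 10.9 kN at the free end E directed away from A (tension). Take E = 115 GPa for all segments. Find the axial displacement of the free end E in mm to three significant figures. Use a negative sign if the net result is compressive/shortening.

0.729 mm

Internal axial forces (sectioning from the free end, tension +): N_DE = 10.9 kN, N_CD = 35.5 kN, N_BC = 28.75 kN, N_AB = 43.45 kN.
A_AB = 353 mm².
A_BC = 1877 mm².
δ_AB = 43450·388/(353·115000) = 0.4153 mm
δ_BC = 28750·241/(1877·115000) = 0.03209 mm
δ_CD = 35500·291/(359·115000) = 0.2502 mm
δ_DE = 10900·473/(1420·115000) = 0.03157 mm
δ = Σδ_i = 0.7292 mm.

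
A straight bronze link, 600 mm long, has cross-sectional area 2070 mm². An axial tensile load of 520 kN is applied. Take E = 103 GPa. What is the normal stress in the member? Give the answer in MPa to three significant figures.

σ = N/A = 520000/2070 = 251.2 MPa.

251 MPa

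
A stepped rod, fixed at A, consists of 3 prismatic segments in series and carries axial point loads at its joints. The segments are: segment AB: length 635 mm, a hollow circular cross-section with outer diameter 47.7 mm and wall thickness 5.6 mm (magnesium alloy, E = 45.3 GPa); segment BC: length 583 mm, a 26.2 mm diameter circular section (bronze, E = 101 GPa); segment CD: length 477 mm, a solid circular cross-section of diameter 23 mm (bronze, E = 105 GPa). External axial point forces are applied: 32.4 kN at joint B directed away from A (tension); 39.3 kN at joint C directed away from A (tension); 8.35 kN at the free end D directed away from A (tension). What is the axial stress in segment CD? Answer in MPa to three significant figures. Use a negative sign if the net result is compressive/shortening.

20.1 MPa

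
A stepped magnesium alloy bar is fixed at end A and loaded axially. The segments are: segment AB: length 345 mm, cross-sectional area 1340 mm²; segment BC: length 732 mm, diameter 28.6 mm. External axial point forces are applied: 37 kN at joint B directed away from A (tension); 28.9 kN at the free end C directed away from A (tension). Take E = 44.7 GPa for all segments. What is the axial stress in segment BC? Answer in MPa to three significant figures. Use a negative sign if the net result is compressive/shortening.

Internal axial forces (sectioning from the free end, tension +): N_BC = 28.9 kN, N_AB = 65.9 kN.
A_BC = 642.4 mm².
σ_BC = N_BC/A_BC = 28900/642.4 = 44.99 MPa.

45.0 MPa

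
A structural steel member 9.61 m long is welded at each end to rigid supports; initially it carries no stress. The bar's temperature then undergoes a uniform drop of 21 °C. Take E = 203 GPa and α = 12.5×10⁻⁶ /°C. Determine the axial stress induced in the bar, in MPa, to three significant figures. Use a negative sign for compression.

53.3 MPa

Free thermal expansion αLΔT = 12.5e-6 · 9610 · -21 = -2.523 mm.
The walls impose strain ε = −(-2.523)/9610 = 2.6250e-04; σ = Eε = 203000 · 2.6250e-04 = 53.29 MPa.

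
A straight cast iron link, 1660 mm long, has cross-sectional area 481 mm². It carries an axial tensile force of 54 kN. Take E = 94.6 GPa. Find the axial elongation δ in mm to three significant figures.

δ_mech = NL/(AE) = 54000·1660/(481·94600) = 1.97 mm.

1.97 mm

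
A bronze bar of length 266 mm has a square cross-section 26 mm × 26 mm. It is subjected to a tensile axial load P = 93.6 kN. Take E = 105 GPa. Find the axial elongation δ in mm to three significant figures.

0.351 mm

A = 676 mm².
δ_mech = NL/(AE) = 93600·266/(676·105000) = 0.3508 mm.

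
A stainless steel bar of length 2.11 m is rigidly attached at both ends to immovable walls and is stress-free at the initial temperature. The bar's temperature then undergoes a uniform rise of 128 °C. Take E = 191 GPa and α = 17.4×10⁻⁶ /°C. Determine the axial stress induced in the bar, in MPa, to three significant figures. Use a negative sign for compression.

Free thermal expansion αLΔT = 17.4e-6 · 2110 · 128 = 4.699 mm.
The walls impose strain ε = −(4.699)/2110 = -2.2272e-03; σ = Eε = 191000 · -2.2272e-03 = -425.4 MPa.

-425 MPa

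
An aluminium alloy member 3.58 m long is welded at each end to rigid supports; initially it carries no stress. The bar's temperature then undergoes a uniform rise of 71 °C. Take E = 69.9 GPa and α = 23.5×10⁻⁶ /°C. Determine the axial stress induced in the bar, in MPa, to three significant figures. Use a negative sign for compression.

Free thermal expansion αLΔT = 23.5e-6 · 3580 · 71 = 5.973 mm.
The walls impose strain ε = −(5.973)/3580 = -1.6685e-03; σ = Eε = 69900 · -1.6685e-03 = -116.6 MPa.

-117 MPa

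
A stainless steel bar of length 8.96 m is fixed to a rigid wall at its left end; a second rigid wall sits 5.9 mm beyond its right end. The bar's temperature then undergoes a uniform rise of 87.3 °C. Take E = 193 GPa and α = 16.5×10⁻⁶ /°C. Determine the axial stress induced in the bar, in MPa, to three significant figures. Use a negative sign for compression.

-151 MPa

Free thermal expansion αLΔT = 16.5e-6 · 8960 · 87.3 = 12.91 mm.
The walls engage after the gap closes; constrained expansion = 12.91 − 5.9 = 7.006 mm.
The walls impose strain ε = −(7.006)/8960 = -7.8197e-04; σ = Eε = 193000 · -7.8197e-04 = -150.9 MPa.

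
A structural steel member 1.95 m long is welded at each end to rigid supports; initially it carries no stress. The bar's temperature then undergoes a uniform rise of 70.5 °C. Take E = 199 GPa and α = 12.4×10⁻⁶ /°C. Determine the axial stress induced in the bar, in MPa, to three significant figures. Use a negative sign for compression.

-174 MPa

Free thermal expansion αLΔT = 12.4e-6 · 1950 · 70.5 = 1.705 mm.
The walls impose strain ε = −(1.705)/1950 = -8.7420e-04; σ = Eε = 199000 · -8.7420e-04 = -174 MPa.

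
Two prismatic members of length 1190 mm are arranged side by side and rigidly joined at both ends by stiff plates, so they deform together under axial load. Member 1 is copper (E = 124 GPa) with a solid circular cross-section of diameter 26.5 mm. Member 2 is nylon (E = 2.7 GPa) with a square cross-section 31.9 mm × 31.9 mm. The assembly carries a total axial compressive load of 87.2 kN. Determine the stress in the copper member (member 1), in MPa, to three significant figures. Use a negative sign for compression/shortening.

-152 MPa

A_1 = 551.5 mm².
A_2 = 1018 mm².
Equal strain + equilibrium ⇒ each member carries load in proportion to AE: A₁E₁ = 68390000 N, A₂E₂ = 2748000 N, ΣAE = 71140000 N.
σ₁ = P·E₁/ΣAE = -87200·124000/71140000 = -152 MPa.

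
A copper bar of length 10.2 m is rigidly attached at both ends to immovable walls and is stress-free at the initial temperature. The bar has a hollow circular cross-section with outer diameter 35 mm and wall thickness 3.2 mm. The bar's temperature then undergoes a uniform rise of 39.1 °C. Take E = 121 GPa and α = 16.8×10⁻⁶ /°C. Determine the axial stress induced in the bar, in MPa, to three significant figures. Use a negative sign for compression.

-79.5 MPa

Free thermal expansion αLΔT = 16.8e-6 · 10200 · 39.1 = 6.7 mm.
The walls impose strain ε = −(6.7)/10200 = -6.5688e-04; σ = Eε = 121000 · -6.5688e-04 = -79.48 MPa.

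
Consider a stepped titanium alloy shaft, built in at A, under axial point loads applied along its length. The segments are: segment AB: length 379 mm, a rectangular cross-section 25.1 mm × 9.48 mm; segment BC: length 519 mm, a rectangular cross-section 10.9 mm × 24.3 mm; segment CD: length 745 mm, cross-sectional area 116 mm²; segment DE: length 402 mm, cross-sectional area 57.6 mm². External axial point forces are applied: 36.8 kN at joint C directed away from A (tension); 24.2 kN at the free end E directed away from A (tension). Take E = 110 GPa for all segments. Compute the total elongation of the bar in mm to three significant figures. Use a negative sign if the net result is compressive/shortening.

Internal axial forces (sectioning from the free end, tension +): N_DE = 24.2 kN, N_CD = 24.2 kN, N_BC = 61 kN, N_AB = 61 kN.
A_AB = 237.9 mm².
A_BC = 264.9 mm².
δ_AB = 61000·379/(237.9·110000) = 0.8833 mm
δ_BC = 61000·519/(264.9·110000) = 1.087 mm
δ_CD = 24200·745/(116·110000) = 1.413 mm
δ_DE = 24200·402/(57.6·110000) = 1.535 mm
δ = Σδ_i = 4.918 mm.

4.92 mm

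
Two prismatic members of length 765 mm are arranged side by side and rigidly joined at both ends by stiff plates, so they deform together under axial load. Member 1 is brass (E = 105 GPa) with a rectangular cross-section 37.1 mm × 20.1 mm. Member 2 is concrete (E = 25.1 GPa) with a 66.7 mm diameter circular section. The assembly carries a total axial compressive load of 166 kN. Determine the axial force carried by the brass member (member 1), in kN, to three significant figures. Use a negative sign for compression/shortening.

A_1 = 745.7 mm².
A_2 = 3494 mm².
Equal strain + equilibrium ⇒ each member carries load in proportion to AE: A₁E₁ = 78300000 N, A₂E₂ = 87700000 N, ΣAE = 166000000 N.
F₁ = P·A₁E₁/ΣAE = -166000·78300000/166000000 = -78300 N.

-78.3 kN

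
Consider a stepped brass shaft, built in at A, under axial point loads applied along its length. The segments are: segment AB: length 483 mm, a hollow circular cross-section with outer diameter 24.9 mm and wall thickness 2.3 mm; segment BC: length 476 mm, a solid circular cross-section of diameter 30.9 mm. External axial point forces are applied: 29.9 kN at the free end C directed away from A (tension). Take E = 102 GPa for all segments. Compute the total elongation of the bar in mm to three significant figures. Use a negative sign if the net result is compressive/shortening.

Internal axial forces (sectioning from the free end, tension +): N_BC = 29.9 kN, N_AB = 29.9 kN.
A_AB = 163.3 mm².
A_BC = 749.9 mm².
δ_AB = 29900·483/(163.3·102000) = 0.867 mm
δ_BC = 29900·476/(749.9·102000) = 0.1861 mm
δ = Σδ_i = 1.053 mm.

1.05 mm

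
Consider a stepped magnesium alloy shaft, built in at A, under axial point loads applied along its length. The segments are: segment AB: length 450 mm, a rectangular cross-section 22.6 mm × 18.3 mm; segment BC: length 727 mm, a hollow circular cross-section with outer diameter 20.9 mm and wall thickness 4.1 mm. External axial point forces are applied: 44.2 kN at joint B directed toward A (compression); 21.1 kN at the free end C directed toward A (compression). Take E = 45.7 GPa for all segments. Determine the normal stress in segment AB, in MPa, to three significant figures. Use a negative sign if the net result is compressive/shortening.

-158 MPa

Internal axial forces (sectioning from the free end, tension +): N_BC = -21.1 kN, N_AB = -65.3 kN.
A_AB = 413.6 mm².
σ_AB = N_AB/A_AB = -65300/413.6 = -157.9 MPa.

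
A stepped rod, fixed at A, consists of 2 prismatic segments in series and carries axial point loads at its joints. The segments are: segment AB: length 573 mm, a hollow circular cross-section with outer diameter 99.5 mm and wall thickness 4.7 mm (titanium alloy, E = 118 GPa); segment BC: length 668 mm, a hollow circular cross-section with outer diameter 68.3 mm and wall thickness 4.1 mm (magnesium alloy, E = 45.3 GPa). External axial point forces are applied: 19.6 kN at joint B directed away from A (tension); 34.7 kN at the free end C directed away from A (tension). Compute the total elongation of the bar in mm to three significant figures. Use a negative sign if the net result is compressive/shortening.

0.807 mm

Internal axial forces (sectioning from the free end, tension +): N_BC = 34.7 kN, N_AB = 54.3 kN.
A_AB = 1400 mm².
A_BC = 826.9 mm².
δ_AB = 54300·573/(1400·118000) = 0.1884 mm
δ_BC = 34700·668/(826.9·45300) = 0.6188 mm
δ = Σδ_i = 0.8072 mm.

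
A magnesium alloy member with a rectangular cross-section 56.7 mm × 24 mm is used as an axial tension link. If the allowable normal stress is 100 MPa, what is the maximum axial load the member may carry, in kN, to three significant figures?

136 kN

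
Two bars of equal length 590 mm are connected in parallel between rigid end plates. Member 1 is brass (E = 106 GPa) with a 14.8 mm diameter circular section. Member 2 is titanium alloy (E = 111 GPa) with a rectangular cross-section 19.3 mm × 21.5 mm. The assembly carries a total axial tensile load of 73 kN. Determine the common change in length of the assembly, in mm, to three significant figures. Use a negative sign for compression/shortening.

0.670 mm

A_1 = 172 mm².
A_2 = 414.9 mm².
Equal strain + equilibrium ⇒ each member carries load in proportion to AE: A₁E₁ = 18240000 N, A₂E₂ = 46060000 N, ΣAE = 64300000 N.
δ = PL/ΣAE = 73000·590/64300000 = 0.6699 mm.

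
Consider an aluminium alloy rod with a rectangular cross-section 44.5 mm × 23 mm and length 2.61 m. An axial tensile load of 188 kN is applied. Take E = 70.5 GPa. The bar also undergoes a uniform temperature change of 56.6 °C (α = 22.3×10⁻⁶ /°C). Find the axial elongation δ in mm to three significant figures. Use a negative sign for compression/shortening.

A = 1024 mm².
δ_mech = NL/(AE) = 188000·2610/(1024·70500) = 6.8 mm.
δ_thermal = αLΔT = 22.3e-6·2610·56.6 = 3.294 mm.
δ = δ_mech + δ_thermal = 10.09 mm.

10.1 mm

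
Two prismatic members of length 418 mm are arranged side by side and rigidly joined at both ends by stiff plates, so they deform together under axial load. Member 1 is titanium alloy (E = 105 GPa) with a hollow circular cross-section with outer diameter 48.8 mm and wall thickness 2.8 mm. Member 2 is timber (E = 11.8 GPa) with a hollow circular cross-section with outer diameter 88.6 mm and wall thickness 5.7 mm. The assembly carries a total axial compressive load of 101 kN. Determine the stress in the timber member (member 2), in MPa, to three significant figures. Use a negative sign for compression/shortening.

-19.9 MPa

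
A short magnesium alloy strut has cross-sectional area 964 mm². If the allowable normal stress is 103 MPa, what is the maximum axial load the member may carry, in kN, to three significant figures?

P_max = σ_allow · A = 103 · 964 = 99290 N = 99.29 kN.

99.3 kN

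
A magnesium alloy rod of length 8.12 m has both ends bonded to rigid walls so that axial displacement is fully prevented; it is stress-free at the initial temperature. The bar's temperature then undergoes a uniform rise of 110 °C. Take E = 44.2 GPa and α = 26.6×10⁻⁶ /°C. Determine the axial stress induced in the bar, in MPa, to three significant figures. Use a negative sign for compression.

-129 MPa

Free thermal expansion αLΔT = 26.6e-6 · 8120 · 110 = 23.76 mm.
The walls impose strain ε = −(23.76)/8120 = -2.9260e-03; σ = Eε = 44200 · -2.9260e-03 = -129.3 MPa.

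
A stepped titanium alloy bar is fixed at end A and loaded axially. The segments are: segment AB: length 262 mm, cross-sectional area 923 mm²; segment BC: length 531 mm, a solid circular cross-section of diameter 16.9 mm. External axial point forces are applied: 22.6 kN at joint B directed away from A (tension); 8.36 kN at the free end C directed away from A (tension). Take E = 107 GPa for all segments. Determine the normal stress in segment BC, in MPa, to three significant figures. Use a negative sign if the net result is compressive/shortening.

37.3 MPa

Internal axial forces (sectioning from the free end, tension +): N_BC = 8.36 kN, N_AB = 30.96 kN.
A_BC = 224.3 mm².
σ_BC = N_BC/A_BC = 8360/224.3 = 37.27 MPa.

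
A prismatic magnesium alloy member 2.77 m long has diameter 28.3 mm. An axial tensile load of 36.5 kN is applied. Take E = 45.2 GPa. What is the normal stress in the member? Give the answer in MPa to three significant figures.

A = 629 mm².
σ = N/A = 36500/629 = 58.03 MPa.

58.0 MPa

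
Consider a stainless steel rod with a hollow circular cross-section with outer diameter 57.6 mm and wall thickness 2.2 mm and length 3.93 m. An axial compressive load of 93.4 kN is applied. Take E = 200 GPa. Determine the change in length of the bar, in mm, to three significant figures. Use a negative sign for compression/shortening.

A = 382.9 mm².
δ_mech = NL/(AE) = -93400·3930/(382.9·200000) = -4.793 mm.

-4.79 mm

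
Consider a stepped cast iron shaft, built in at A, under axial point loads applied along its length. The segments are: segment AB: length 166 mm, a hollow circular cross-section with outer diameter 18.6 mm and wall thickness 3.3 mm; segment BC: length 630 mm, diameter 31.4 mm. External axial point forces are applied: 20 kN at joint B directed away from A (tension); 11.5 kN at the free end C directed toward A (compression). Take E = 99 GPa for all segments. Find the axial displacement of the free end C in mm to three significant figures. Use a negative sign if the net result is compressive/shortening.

Internal axial forces (sectioning from the free end, tension +): N_BC = -11.5 kN, N_AB = 8.5 kN.
A_AB = 158.6 mm².
A_BC = 774.4 mm².
δ_AB = 8500·166/(158.6·99000) = 0.08985 mm
δ_BC = -11500·630/(774.4·99000) = -0.0945 mm
δ = Σδ_i = -0.004651 mm.

-0.00465 mm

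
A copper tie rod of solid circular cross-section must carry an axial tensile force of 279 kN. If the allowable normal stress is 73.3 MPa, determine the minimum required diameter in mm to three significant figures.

69.6 mm

Required area A ≥ P/σ_allow = 279000/73.3 = 3806 mm².
For a solid circular section, d ≥ √(4A/π) = 69.62 mm.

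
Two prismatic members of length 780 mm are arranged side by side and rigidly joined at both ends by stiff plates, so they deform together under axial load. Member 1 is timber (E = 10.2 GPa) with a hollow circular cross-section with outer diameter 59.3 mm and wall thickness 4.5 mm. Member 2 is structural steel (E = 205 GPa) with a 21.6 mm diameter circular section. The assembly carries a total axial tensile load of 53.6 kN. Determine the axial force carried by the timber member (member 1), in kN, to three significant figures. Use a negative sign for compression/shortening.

5.10 kN

A_1 = 774.7 mm².
A_2 = 366.4 mm².
Equal strain + equilibrium ⇒ each member carries load in proportion to AE: A₁E₁ = 7902000 N, A₂E₂ = 75120000 N, ΣAE = 83020000 N.
F₁ = P·A₁E₁/ΣAE = 53600·7902000/83020000 = 5102 N.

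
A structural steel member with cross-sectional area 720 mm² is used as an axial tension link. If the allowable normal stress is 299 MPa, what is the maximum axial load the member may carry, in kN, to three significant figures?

215 kN

P_max = σ_allow · A = 299 · 720 = 215300 N = 215.3 kN.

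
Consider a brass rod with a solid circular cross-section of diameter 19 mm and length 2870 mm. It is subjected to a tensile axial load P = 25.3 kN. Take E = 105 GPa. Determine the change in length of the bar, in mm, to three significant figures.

2.44 mm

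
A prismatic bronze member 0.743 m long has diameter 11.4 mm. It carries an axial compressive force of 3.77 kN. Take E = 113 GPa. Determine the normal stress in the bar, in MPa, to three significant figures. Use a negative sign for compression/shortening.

A = 102.1 mm².
σ = N/A = -3770/102.1 = -36.94 MPa.

-36.9 MPa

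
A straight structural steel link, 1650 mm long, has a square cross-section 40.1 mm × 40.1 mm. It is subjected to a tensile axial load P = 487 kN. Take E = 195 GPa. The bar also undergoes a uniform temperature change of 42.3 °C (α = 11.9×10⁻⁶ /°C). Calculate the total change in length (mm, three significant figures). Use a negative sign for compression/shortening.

A = 1608 mm².
δ_mech = NL/(AE) = 487000·1650/(1608·195000) = 2.563 mm.
δ_thermal = αLΔT = 11.9e-6·1650·42.3 = 0.8306 mm.
δ = δ_mech + δ_thermal = 3.393 mm.

3.39 mm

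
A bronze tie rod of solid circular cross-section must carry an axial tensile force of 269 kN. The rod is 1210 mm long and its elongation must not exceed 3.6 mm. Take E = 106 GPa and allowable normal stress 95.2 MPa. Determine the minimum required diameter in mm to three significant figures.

Required area A ≥ P/σ_allow = 269000/95.2 = 2826 mm².
For a solid circular section, d ≥ √(4A/π) = 59.98 mm.
Elongation limit: A ≥ PL/(Eδ_allow) = 269000·1210/(106000·3.6) = 853 mm² ⇒ d ≥ 32.95 mm.
The stress limit governs.

60.0 mm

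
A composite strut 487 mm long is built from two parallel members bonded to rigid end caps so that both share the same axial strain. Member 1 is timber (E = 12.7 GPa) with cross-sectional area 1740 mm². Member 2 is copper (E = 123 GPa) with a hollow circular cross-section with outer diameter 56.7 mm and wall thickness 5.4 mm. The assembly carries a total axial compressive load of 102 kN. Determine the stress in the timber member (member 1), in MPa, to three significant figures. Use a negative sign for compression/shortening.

A_2 = 870.3 mm².
Equal strain + equilibrium ⇒ each member carries load in proportion to AE: A₁E₁ = 22100000 N, A₂E₂ = 107000000 N, ΣAE = 129100000 N.
σ₁ = P·E₁/ΣAE = -102000·12700/129100000 = -10.03 MPa.

-10.0 MPa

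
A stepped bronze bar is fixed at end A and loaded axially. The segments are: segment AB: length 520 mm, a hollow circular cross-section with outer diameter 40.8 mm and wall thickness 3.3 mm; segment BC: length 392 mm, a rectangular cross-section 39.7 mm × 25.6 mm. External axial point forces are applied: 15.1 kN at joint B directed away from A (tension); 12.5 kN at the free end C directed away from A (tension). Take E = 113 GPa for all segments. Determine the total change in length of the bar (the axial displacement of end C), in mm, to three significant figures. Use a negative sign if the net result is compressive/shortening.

0.369 mm

Internal axial forces (sectioning from the free end, tension +): N_BC = 12.5 kN, N_AB = 27.6 kN.
A_AB = 388.8 mm².
A_BC = 1016 mm².
δ_AB = 27600·520/(388.8·113000) = 0.3267 mm
δ_BC = 12500·392/(1016·113000) = 0.04267 mm
δ = Σδ_i = 0.3694 mm.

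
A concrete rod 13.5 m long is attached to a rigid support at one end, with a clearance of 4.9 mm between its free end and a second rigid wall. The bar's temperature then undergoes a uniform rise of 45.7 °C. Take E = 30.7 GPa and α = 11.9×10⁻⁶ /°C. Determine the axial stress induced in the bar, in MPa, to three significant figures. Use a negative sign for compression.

Free thermal expansion αLΔT = 11.9e-6 · 13500 · 45.7 = 7.342 mm.
The walls engage after the gap closes; constrained expansion = 7.342 − 4.9 = 2.442 mm.
The walls impose strain ε = −(2.442)/13500 = -1.8087e-04; σ = Eε = 30700 · -1.8087e-04 = -5.553 MPa.

-5.55 MPa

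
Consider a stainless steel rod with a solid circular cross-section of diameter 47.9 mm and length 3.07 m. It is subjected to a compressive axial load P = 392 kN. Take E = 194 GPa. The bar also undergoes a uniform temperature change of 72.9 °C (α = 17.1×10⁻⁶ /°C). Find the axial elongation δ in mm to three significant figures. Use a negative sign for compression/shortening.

A = 1802 mm².
δ_mech = NL/(AE) = -392000·3070/(1802·194000) = -3.442 mm.
δ_thermal = αLΔT = 17.1e-6·3070·72.9 = 3.827 mm.
δ = δ_mech + δ_thermal = 0.3846 mm.

0.385 mm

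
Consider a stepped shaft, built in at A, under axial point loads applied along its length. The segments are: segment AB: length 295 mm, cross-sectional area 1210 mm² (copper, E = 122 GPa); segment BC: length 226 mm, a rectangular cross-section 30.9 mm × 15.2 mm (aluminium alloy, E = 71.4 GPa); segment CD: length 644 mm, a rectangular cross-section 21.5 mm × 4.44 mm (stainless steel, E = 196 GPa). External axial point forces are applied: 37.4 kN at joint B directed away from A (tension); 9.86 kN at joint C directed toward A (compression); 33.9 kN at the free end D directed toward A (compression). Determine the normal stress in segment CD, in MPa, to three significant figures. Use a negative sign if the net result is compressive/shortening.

Internal axial forces (sectioning from the free end, tension +): N_CD = -33.9 kN, N_BC = -43.76 kN, N_AB = -6.36 kN.
A_CD = 95.46 mm².
σ_CD = N_CD/A_CD = -33900/95.46 = -355.1 MPa.

-355 MPa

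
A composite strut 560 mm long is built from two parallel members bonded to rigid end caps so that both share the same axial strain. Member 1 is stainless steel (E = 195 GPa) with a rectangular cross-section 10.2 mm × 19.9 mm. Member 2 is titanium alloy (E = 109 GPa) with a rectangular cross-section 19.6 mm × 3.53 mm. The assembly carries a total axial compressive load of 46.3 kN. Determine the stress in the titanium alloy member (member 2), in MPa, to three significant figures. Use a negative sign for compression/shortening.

A_1 = 203 mm².
A_2 = 69.19 mm².
Equal strain + equilibrium ⇒ each member carries load in proportion to AE: A₁E₁ = 39580000 N, A₂E₂ = 7541000 N, ΣAE = 47120000 N.
σ₂ = P·E₂/ΣAE = -46300·109000/47120000 = -107.1 MPa.

-107 MPa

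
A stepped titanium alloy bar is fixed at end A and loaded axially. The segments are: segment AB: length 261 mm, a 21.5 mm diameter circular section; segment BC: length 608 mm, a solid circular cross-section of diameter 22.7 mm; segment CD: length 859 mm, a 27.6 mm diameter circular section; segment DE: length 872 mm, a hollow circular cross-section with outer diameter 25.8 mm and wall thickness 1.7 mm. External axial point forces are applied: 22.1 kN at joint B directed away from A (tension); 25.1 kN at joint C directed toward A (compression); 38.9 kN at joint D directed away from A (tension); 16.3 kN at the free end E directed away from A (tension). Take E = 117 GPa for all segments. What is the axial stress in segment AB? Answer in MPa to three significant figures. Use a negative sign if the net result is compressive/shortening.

144 MPa

Internal axial forces (sectioning from the free end, tension +): N_DE = 16.3 kN, N_CD = 55.2 kN, N_BC = 30.1 kN, N_AB = 52.2 kN.
A_AB = 363.1 mm².
σ_AB = N_AB/A_AB = 52200/363.1 = 143.8 MPa.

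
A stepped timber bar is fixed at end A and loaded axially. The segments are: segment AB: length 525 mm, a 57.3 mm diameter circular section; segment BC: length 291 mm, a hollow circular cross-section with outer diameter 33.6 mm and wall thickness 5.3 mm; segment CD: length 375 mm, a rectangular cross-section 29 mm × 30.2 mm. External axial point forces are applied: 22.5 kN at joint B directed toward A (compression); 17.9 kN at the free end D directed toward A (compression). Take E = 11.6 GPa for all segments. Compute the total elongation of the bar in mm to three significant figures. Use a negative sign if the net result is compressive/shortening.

-2.32 mm

Internal axial forces (sectioning from the free end, tension +): N_CD = -17.9 kN, N_BC = -17.9 kN, N_AB = -40.4 kN.
A_AB = 2579 mm².
A_BC = 471.2 mm².
A_CD = 875.8 mm².
δ_AB = -40400·525/(2579·11600) = -0.7091 mm
δ_BC = -17900·291/(471.2·11600) = -0.953 mm
δ_CD = -17900·375/(875.8·11600) = -0.6607 mm
δ = Σδ_i = -2.323 mm.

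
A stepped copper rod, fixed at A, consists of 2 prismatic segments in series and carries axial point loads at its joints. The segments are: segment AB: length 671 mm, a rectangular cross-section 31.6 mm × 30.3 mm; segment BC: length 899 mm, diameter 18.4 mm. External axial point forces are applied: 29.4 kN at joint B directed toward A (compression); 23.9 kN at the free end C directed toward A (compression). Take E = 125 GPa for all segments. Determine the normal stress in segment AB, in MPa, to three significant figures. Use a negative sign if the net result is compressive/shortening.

Internal axial forces (sectioning from the free end, tension +): N_BC = -23.9 kN, N_AB = -53.3 kN.
A_AB = 957.5 mm².
σ_AB = N_AB/A_AB = -53300/957.5 = -55.67 MPa.

-55.7 MPa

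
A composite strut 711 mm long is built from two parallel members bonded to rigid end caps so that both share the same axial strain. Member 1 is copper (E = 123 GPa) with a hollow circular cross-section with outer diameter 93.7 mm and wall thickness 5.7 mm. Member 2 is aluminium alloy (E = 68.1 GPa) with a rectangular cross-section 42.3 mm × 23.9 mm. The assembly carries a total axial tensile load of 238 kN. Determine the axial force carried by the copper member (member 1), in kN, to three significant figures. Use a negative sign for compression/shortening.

176 kN

A_1 = 1576 mm².
A_2 = 1011 mm².
Equal strain + equilibrium ⇒ each member carries load in proportion to AE: A₁E₁ = 193800000 N, A₂E₂ = 68850000 N, ΣAE = 262700000 N.
F₁ = P·A₁E₁/ΣAE = 238000·193800000/262700000 = 175600 N.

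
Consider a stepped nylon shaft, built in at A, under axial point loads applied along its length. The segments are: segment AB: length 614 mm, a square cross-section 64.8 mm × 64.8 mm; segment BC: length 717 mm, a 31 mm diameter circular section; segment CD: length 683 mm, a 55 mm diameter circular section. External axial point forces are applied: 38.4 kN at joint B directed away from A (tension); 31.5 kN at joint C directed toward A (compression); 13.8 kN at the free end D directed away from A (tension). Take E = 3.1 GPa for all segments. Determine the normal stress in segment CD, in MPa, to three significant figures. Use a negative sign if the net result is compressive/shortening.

5.81 MPa

Internal axial forces (sectioning from the free end, tension +): N_CD = 13.8 kN, N_BC = -17.7 kN, N_AB = 20.7 kN.
A_CD = 2376 mm².
σ_CD = N_CD/A_CD = 13800/2376 = 5.808 MPa.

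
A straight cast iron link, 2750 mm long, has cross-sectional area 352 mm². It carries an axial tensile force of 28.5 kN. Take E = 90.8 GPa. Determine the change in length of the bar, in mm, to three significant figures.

2.45 mm

δ_mech = NL/(AE) = 28500·2750/(352·90800) = 2.452 mm.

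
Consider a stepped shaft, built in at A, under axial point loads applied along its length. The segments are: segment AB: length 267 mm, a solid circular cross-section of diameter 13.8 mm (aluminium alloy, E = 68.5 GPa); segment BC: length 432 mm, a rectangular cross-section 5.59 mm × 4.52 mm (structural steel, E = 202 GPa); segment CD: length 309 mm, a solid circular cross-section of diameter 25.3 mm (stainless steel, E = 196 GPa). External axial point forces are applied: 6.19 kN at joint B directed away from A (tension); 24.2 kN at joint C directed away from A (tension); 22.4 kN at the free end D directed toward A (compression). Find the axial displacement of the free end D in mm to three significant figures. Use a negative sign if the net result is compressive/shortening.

0.290 mm

Internal axial forces (sectioning from the free end, tension +): N_CD = -22.4 kN, N_BC = 1.8 kN, N_AB = 7.99 kN.
A_AB = 149.6 mm².
A_BC = 25.27 mm².
A_CD = 502.7 mm².
δ_AB = 7990·267/(149.6·68500) = 0.2082 mm
δ_BC = 1800·432/(25.27·202000) = 0.1524 mm
δ_CD = -22400·309/(502.7·196000) = -0.07025 mm
δ = Σδ_i = 0.2903 mm.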